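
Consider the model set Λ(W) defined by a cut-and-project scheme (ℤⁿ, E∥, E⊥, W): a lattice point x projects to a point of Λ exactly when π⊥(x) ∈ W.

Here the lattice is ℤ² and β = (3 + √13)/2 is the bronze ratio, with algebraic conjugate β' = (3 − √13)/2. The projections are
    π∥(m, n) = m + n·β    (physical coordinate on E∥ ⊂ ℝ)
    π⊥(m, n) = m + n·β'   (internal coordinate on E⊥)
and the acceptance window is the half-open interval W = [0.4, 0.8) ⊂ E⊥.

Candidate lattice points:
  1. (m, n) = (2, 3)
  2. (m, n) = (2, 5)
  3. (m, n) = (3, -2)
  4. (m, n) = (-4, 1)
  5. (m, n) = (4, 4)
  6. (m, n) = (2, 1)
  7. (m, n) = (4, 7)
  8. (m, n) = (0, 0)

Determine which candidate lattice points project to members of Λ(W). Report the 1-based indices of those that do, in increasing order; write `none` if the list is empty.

β' = (3−√13)/2 ≈ -0.30278.
candidate 1: (m,n)=(2,3) → π∥ = 2+3·β ≈ 11.90833, π⊥ = 2+3·β' ≈ 1.09167 ∉ [0.4, 0.8) ⇒ out
candidate 2: (m,n)=(2,5) → π∥ = 2+5·β ≈ 18.51388, π⊥ = 2+5·β' ≈ 0.48612 ∈ [0.4, 0.8) ⇒ IN Λ
candidate 3: (m,n)=(3,-2) → π∥ = 3-2·β ≈ -3.60555, π⊥ = 3-2·β' ≈ 3.60555 ∉ [0.4, 0.8) ⇒ out
candidate 4: (m,n)=(-4,1) → π∥ = -4+1·β ≈ -0.69722, π⊥ = -4+1·β' ≈ -4.30278 ∉ [0.4, 0.8) ⇒ out
candidate 5: (m,n)=(4,4) → π∥ = 4+4·β ≈ 17.21110, π⊥ = 4+4·β' ≈ 2.78890 ∉ [0.4, 0.8) ⇒ out
candidate 6: (m,n)=(2,1) → π∥ = 2+1·β ≈ 5.30278, π⊥ = 2+1·β' ≈ 1.69722 ∉ [0.4, 0.8) ⇒ out
candidate 7: (m,n)=(4,7) → π∥ = 4+7·β ≈ 27.11943, π⊥ = 4+7·β' ≈ 1.88057 ∉ [0.4, 0.8) ⇒ out
candidate 8: (m,n)=(0,0) → π∥ = 0+0·β ≈ 0.00000, π⊥ = 0+0·β' ≈ 0.00000 ∉ [0.4, 0.8) ⇒ out

2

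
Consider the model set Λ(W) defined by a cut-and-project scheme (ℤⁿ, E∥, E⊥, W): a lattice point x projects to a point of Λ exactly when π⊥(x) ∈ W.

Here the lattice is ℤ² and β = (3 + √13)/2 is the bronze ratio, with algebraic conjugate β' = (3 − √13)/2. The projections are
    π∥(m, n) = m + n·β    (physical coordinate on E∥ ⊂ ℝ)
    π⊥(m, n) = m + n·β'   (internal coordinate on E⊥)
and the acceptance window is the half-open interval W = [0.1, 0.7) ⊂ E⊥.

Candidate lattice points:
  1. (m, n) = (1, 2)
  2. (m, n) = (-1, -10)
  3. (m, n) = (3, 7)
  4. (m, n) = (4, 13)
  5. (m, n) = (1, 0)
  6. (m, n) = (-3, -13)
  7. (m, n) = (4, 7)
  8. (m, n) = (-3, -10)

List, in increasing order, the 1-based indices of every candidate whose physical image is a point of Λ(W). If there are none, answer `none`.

Compute β' = (3−√13)/2 = -0.302776, so π⊥(m,n) = m -0.302776·n.
[1] lift (1,2): star map gives 0.394449; window check 0.1 ≤ 0.394449 < 0.7 is true → IN Λ
[2] lift (-1,-10): star map gives 2.027756; window check 0.1 ≤ 2.027756 < 0.7 is false → out
[3] lift (3,7): star map gives 0.880571; window check 0.1 ≤ 0.880571 < 0.7 is false → out
[4] lift (4,13): star map gives 0.063917; window check 0.1 ≤ 0.063917 < 0.7 is false → out
[5] lift (1,0): star map gives 1.000000; window check 0.1 ≤ 1.000000 < 0.7 is false → out
[6] lift (-3,-13): star map gives 0.936083; window check 0.1 ≤ 0.936083 < 0.7 is false → out
[7] lift (4,7): star map gives 1.880571; window check 0.1 ≤ 1.880571 < 0.7 is false → out
[8] lift (-3,-10): star map gives 0.027756; window check 0.1 ≤ 0.027756 < 0.7 is false → out

1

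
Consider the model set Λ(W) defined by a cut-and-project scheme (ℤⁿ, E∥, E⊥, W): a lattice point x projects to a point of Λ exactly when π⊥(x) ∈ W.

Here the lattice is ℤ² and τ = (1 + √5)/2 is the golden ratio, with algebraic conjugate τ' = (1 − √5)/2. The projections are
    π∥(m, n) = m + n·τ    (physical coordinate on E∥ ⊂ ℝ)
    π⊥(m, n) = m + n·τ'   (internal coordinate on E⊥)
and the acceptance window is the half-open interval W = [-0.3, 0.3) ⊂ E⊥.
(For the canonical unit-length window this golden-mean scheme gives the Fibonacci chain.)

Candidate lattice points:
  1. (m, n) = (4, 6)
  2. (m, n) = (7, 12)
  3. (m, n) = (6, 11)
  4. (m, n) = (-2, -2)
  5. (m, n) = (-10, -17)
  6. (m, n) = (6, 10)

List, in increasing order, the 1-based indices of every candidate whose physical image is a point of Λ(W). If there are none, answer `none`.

1, 6

Compute τ' = (1−√5)/2 = -0.6180, so π⊥(m,n) = m -0.6180·n.
[1] lift (4,6): star map gives 0.2918; window check -0.3 ≤ 0.2918 < 0.3 is true → IN Λ
[2] lift (7,12): star map gives -0.4164; window check -0.3 ≤ -0.4164 < 0.3 is false → out
[3] lift (6,11): star map gives -0.7984; window check -0.3 ≤ -0.7984 < 0.3 is false → out
[4] lift (-2,-2): star map gives -0.7639; window check -0.3 ≤ -0.7639 < 0.3 is false → out
[5] lift (-10,-17): star map gives 0.5066; window check -0.3 ≤ 0.5066 < 0.3 is false → out
[6] lift (6,10): star map gives -0.1803; window check -0.3 ≤ -0.1803 < 0.3 is true → IN Λ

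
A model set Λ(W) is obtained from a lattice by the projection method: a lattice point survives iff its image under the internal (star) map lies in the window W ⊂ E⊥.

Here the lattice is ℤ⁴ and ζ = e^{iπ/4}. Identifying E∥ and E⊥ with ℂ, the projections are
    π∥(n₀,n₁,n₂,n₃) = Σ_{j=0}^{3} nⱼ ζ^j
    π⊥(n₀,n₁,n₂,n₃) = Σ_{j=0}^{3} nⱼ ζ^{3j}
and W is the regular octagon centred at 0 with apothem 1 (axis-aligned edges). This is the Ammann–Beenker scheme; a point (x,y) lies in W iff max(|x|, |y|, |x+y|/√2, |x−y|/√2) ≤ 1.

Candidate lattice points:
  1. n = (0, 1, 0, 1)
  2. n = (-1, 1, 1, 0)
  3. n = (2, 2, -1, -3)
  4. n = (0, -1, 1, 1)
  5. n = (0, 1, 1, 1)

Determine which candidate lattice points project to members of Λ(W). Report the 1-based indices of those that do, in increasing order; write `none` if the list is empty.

5

π⊥(n) = n₀ + n₁ζ³ + n₂ζ⁶ + n₃ζ⁹ where ζ = e^{iπ/4}.
#1 (0, 1, 0, 1): internal (0.00000, 1.41421); octagon support 1.41421 vs apothem 1 → ∉ W
#2 (-1, 1, 1, 0): internal (-1.70711, -0.29289); octagon support 1.70711 vs apothem 1 → ∉ W
#3 (2, 2, -1, -3): internal (-1.53553, 0.29289); octagon support 1.53553 vs apothem 1 → ∉ W
#4 (0, -1, 1, 1): internal (1.41421, -1.00000); octagon support 1.70711 vs apothem 1 → ∉ W
#5 (0, 1, 1, 1): internal (0.00000, 0.41421); octagon support 0.41421 vs apothem 1 → ∈ W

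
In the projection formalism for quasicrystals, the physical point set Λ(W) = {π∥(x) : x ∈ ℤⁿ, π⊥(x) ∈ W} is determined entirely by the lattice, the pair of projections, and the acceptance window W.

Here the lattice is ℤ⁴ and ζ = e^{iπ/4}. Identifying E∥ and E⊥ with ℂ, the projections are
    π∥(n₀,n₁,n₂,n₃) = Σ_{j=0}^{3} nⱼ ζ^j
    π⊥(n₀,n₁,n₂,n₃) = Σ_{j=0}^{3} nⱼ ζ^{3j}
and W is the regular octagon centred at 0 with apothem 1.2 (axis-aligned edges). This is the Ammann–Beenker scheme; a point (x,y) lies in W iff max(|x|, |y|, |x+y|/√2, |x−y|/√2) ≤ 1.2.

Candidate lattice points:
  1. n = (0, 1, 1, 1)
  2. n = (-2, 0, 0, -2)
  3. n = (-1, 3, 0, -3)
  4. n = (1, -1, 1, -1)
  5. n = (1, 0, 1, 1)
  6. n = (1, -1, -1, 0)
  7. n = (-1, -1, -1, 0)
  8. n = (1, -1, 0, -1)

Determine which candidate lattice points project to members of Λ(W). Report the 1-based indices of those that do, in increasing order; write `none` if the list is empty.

1, 7

π⊥(n) = n₀ + n₁ζ³ + n₂ζ⁶ + n₃ζ⁹ where ζ = e^{iπ/4}.
candidate 1: n = (0, 1, 1, 1) → π⊥ ≈ (+0.00000, +0.41421); max(|x|,|y|,|x±y|/√2) = 0.41421 ≤ 1.2 ⇒ ∈ W
candidate 2: n = (-2, 0, 0, -2) → π⊥ ≈ (-3.41421, -1.41421); max(|x|,|y|,|x±y|/√2) = 3.41421 > 1.2 ⇒ ∉ W
candidate 3: n = (-1, 3, 0, -3) → π⊥ ≈ (-5.24264, +0.00000); max(|x|,|y|,|x±y|/√2) = 5.24264 > 1.2 ⇒ ∉ W
candidate 4: n = (1, -1, 1, -1) → π⊥ ≈ (+1.00000, -2.41421); max(|x|,|y|,|x±y|/√2) = 2.41421 > 1.2 ⇒ ∉ W
candidate 5: n = (1, 0, 1, 1) → π⊥ ≈ (+1.70711, -0.29289); max(|x|,|y|,|x±y|/√2) = 1.70711 > 1.2 ⇒ ∉ W
candidate 6: n = (1, -1, -1, 0) → π⊥ ≈ (+1.70711, +0.29289); max(|x|,|y|,|x±y|/√2) = 1.70711 > 1.2 ⇒ ∉ W
candidate 7: n = (-1, -1, -1, 0) → π⊥ ≈ (-0.29289, +0.29289); max(|x|,|y|,|x±y|/√2) = 0.41421 ≤ 1.2 ⇒ ∈ W
candidate 8: n = (1, -1, 0, -1) → π⊥ ≈ (+1.00000, -1.41421); max(|x|,|y|,|x±y|/√2) = 1.70711 > 1.2 ⇒ ∉ W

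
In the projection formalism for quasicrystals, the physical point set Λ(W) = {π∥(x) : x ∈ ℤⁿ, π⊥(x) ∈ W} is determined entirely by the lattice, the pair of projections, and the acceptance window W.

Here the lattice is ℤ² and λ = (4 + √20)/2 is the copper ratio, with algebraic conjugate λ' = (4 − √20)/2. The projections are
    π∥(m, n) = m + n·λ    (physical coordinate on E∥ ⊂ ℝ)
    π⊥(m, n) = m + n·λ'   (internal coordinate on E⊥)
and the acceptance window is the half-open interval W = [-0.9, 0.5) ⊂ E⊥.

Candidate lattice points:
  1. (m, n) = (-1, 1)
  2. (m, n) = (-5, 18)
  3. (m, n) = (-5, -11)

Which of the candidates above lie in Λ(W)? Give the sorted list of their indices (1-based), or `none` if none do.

none

Compute λ' = (4−√20)/2 = -0.236068, so π⊥(m,n) = m -0.236068·n.
candidate 1: (m,n)=(-1,1) → π∥ = -1+1·λ ≈ 3.236068, π⊥ = -1+1·λ' ≈ -1.236068 ∉ [-0.9, 0.5) ⇒ out
candidate 2: (m,n)=(-5,18) → π∥ = -5+18·λ ≈ 71.249224, π⊥ = -5+18·λ' ≈ -9.249224 ∉ [-0.9, 0.5) ⇒ out
candidate 3: (m,n)=(-5,-11) → π∥ = -5-11·λ ≈ -51.596748, π⊥ = -5-11·λ' ≈ -2.403252 ∉ [-0.9, 0.5) ⇒ out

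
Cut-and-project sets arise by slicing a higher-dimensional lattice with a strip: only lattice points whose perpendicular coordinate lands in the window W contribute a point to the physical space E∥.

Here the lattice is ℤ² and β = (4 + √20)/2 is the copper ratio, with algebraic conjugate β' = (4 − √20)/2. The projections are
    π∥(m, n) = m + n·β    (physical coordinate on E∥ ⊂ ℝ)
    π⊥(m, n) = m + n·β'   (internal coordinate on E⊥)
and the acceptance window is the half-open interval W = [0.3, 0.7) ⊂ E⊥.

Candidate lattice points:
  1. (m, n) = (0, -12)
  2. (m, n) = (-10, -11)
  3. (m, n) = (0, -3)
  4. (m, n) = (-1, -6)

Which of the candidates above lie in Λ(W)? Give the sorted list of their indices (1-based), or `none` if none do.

4

Numerically β ≈ 4.23607 and β' = −1/β ≈ -0.23607.
#1 (0,-12): internal coord 0 + (-12)·β' = +2.83282; +2.83282 ∉ [0.3, 0.7) → out
#2 (-10,-11): internal coord -10 + (-11)·β' = -7.40325; -7.40325 ∉ [0.3, 0.7) → out
#3 (0,-3): internal coord 0 + (-3)·β' = +0.70820; +0.70820 ∉ [0.3, 0.7) → out
#4 (-1,-6): internal coord -1 + (-6)·β' = +0.41641; +0.41641 ∈ [0.3, 0.7) → IN Λ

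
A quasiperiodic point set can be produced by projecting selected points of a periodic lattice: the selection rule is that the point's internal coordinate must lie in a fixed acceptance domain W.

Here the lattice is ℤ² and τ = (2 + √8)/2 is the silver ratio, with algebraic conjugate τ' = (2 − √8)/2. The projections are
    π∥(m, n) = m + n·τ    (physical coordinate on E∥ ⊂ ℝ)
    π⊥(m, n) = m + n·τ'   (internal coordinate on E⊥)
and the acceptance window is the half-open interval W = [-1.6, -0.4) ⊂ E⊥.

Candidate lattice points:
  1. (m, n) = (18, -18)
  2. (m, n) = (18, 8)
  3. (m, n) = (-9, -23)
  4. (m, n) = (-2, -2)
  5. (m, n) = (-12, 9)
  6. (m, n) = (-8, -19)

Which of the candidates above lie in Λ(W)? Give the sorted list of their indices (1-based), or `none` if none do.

4

Compute τ' = (2−√8)/2 = -0.4142, so π⊥(m,n) = m -0.4142·n.
candidate 1: (m,n)=(18,-18) → π∥ = 18-18·τ ≈ -25.4558, π⊥ = 18-18·τ' ≈ 25.4558 ∉ [-1.6, -0.4) ⇒ out
candidate 2: (m,n)=(18,8) → π∥ = 18+8·τ ≈ 37.3137, π⊥ = 18+8·τ' ≈ 14.6863 ∉ [-1.6, -0.4) ⇒ out
candidate 3: (m,n)=(-9,-23) → π∥ = -9-23·τ ≈ -64.5269, π⊥ = -9-23·τ' ≈ 0.5269 ∉ [-1.6, -0.4) ⇒ out
candidate 4: (m,n)=(-2,-2) → π∥ = -2-2·τ ≈ -6.8284, π⊥ = -2-2·τ' ≈ -1.1716 ∈ [-1.6, -0.4) ⇒ IN Λ
candidate 5: (m,n)=(-12,9) → π∥ = -12+9·τ ≈ 9.7279, π⊥ = -12+9·τ' ≈ -15.7279 ∉ [-1.6, -0.4) ⇒ out
candidate 6: (m,n)=(-8,-19) → π∥ = -8-19·τ ≈ -53.8701, π⊥ = -8-19·τ' ≈ -0.1299 ∉ [-1.6, -0.4) ⇒ out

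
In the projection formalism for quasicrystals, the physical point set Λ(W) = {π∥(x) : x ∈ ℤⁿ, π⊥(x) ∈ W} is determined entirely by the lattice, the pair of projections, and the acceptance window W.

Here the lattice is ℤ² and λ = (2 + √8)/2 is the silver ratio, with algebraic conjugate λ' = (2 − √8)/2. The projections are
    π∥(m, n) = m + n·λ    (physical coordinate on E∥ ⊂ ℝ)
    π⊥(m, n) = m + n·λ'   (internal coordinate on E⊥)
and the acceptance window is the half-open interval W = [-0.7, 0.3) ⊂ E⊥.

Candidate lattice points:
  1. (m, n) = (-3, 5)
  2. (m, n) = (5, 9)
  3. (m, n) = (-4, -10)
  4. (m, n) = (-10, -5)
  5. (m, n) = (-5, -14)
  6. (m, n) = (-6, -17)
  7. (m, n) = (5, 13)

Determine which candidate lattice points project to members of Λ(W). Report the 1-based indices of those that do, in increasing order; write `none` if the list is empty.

3, 7

Compute λ' = (2−√8)/2 = -0.4142, so π⊥(m,n) = m -0.4142·n.
[1] lift (-3,5): star map gives -5.0711; window check -0.7 ≤ -5.0711 < 0.3 is false → out
[2] lift (5,9): star map gives 1.2721; window check -0.7 ≤ 1.2721 < 0.3 is false → out
[3] lift (-4,-10): star map gives 0.1421; window check -0.7 ≤ 0.1421 < 0.3 is true → IN Λ
[4] lift (-10,-5): star map gives -7.9289; window check -0.7 ≤ -7.9289 < 0.3 is false → out
[5] lift (-5,-14): star map gives 0.7990; window check -0.7 ≤ 0.7990 < 0.3 is false → out
[6] lift (-6,-17): star map gives 1.0416; window check -0.7 ≤ 1.0416 < 0.3 is false → out
[7] lift (5,13): star map gives -0.3848; window check -0.7 ≤ -0.3848 < 0.3 is true → IN Λ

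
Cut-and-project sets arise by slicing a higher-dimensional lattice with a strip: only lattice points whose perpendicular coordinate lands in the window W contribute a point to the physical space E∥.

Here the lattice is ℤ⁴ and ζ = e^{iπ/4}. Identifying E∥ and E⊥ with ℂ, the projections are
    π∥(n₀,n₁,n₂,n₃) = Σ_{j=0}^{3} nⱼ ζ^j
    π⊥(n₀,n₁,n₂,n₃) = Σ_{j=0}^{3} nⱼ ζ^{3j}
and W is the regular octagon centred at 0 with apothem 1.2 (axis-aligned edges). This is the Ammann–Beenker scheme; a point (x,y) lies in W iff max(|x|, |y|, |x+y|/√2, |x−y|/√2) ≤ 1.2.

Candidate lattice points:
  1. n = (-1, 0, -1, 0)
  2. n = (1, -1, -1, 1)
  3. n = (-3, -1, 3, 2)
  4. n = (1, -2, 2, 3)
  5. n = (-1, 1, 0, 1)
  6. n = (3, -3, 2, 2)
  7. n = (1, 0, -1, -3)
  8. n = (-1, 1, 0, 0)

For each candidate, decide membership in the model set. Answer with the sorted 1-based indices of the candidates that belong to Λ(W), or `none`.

Internal map: ζ^{3j} for j=0..3 gives (1,0), (−√2/2,√2/2), (0,−1), (√2/2,√2/2).
#1 (-1, 0, -1, 0): internal (-1.00000, 1.00000); octagon support 1.41421 vs apothem 1.2 → ∉ W
#2 (1, -1, -1, 1): internal (2.41421, 1.00000); octagon support 2.41421 vs apothem 1.2 → ∉ W
#3 (-3, -1, 3, 2): internal (-0.87868, -2.29289); octagon support 2.29289 vs apothem 1.2 → ∉ W
#4 (1, -2, 2, 3): internal (4.53553, -1.29289); octagon support 4.53553 vs apothem 1.2 → ∉ W
#5 (-1, 1, 0, 1): internal (-1.00000, 1.41421); octagon support 1.70711 vs apothem 1.2 → ∉ W
#6 (3, -3, 2, 2): internal (6.53553, -2.70711); octagon support 6.53553 vs apothem 1.2 → ∉ W
#7 (1, 0, -1, -3): internal (-1.12132, -1.12132); octagon support 1.58579 vs apothem 1.2 → ∉ W
#8 (-1, 1, 0, 0): internal (-1.70711, 0.70711); octagon support 1.70711 vs apothem 1.2 → ∉ W

none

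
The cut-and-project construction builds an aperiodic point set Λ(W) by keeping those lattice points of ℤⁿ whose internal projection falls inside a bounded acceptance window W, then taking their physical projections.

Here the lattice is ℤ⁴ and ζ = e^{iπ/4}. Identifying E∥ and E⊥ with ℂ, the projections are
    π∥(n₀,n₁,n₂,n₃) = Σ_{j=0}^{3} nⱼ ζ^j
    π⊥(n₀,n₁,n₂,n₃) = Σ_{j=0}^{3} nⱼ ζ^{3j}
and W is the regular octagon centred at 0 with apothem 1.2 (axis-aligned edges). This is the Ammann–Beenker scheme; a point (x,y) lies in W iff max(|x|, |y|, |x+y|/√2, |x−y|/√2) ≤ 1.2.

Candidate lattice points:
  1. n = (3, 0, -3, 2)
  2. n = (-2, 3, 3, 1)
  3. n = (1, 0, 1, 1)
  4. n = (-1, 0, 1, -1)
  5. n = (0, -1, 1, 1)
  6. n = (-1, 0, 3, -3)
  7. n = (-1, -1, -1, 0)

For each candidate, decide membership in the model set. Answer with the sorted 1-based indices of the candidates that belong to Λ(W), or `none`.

Internal map: ζ^{3j} for j=0..3 gives (1,0), (−√2/2,√2/2), (0,−1), (√2/2,√2/2).
#1 (3, 0, -3, 2): internal (4.4142, 4.4142); octagon support 6.2426 vs apothem 1.2 → ∉ W
#2 (-2, 3, 3, 1): internal (-3.4142, -0.1716); octagon support 3.4142 vs apothem 1.2 → ∉ W
#3 (1, 0, 1, 1): internal (1.7071, -0.2929); octagon support 1.7071 vs apothem 1.2 → ∉ W
#4 (-1, 0, 1, -1): internal (-1.7071, -1.7071); octagon support 2.4142 vs apothem 1.2 → ∉ W
#5 (0, -1, 1, 1): internal (1.4142, -1.0000); octagon support 1.7071 vs apothem 1.2 → ∉ W
#6 (-1, 0, 3, -3): internal (-3.1213, -5.1213); octagon support 5.8284 vs apothem 1.2 → ∉ W
#7 (-1, -1, -1, 0): internal (-0.2929, 0.2929); octagon support 0.4142 vs apothem 1.2 → ∈ W

7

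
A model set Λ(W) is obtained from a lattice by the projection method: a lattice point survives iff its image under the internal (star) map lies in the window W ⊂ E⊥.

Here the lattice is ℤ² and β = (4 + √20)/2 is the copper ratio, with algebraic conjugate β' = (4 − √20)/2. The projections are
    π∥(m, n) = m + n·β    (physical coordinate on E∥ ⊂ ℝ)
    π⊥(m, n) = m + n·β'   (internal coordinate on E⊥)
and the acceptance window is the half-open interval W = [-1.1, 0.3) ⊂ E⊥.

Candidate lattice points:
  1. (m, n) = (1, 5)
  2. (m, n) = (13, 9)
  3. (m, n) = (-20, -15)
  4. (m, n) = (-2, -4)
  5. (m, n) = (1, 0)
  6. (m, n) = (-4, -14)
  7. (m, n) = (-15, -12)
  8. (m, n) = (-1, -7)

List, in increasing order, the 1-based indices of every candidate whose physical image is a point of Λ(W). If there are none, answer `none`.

Numerically β ≈ 4.23607 and β' = −1/β ≈ -0.23607.
#1 (1,5): internal coord 1 + (5)·β' = -0.18034; -0.18034 ∈ [-1.1, 0.3) → IN Λ
#2 (13,9): internal coord 13 + (9)·β' = +10.87539; +10.87539 ∉ [-1.1, 0.3) → out
#3 (-20,-15): internal coord -20 + (-15)·β' = -16.45898; -16.45898 ∉ [-1.1, 0.3) → out
#4 (-2,-4): internal coord -2 + (-4)·β' = -1.05573; -1.05573 ∈ [-1.1, 0.3) → IN Λ
#5 (1,0): internal coord 1 + (0)·β' = +1.00000; +1.00000 ∉ [-1.1, 0.3) → out
#6 (-4,-14): internal coord -4 + (-14)·β' = -0.69505; -0.69505 ∈ [-1.1, 0.3) → IN Λ
#7 (-15,-12): internal coord -15 + (-12)·β' = -12.16718; -12.16718 ∉ [-1.1, 0.3) → out
#8 (-1,-7): internal coord -1 + (-7)·β' = +0.65248; +0.65248 ∉ [-1.1, 0.3) → out

1, 4, 6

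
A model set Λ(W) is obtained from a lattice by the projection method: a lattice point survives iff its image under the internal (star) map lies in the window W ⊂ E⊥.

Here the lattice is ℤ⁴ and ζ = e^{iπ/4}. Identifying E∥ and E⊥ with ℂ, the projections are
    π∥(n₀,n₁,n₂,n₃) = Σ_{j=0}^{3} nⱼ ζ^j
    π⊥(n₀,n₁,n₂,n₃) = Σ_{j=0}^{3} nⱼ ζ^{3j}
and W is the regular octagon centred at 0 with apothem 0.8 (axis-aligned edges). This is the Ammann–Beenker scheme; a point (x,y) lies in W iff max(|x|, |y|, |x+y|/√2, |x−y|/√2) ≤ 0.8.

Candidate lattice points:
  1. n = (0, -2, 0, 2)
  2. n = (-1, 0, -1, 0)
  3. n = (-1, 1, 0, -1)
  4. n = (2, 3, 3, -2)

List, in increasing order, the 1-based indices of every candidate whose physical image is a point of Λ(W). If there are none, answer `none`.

none

With ζ = e^{iπ/4} the internal vectors are ζ^0,ζ^3,ζ^6,ζ^9.
candidate 1: n = (0, -2, 0, 2) → π⊥ ≈ (+2.8284, +0.0000); max(|x|,|y|,|x±y|/√2) = 2.8284 > 0.8 ⇒ ∉ W
candidate 2: n = (-1, 0, -1, 0) → π⊥ ≈ (-1.0000, +1.0000); max(|x|,|y|,|x±y|/√2) = 1.4142 > 0.8 ⇒ ∉ W
candidate 3: n = (-1, 1, 0, -1) → π⊥ ≈ (-2.4142, +0.0000); max(|x|,|y|,|x±y|/√2) = 2.4142 > 0.8 ⇒ ∉ W
candidate 4: n = (2, 3, 3, -2) → π⊥ ≈ (-1.5355, -2.2929); max(|x|,|y|,|x±y|/√2) = 2.7071 > 0.8 ⇒ ∉ W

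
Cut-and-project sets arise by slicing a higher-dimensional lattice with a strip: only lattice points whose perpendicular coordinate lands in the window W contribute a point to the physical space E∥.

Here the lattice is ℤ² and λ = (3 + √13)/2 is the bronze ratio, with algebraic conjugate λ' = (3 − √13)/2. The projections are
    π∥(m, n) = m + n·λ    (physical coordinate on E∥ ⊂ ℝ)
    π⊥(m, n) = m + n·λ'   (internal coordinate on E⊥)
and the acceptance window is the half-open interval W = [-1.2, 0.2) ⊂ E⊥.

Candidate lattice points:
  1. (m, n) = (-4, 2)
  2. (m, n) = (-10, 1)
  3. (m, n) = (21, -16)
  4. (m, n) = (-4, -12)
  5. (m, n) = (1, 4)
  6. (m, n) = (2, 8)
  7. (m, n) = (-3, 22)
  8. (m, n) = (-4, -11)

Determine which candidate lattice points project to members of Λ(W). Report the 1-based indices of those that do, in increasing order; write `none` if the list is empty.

4, 5, 6, 8

Compute λ' = (3−√13)/2 = -0.30278, so π⊥(m,n) = m -0.30278·n.
#1 (-4,2): internal coord -4 + (2)·λ' = -4.60555; -4.60555 ∉ [-1.2, 0.2) → out
#2 (-10,1): internal coord -10 + (1)·λ' = -10.30278; -10.30278 ∉ [-1.2, 0.2) → out
#3 (21,-16): internal coord 21 + (-16)·λ' = +25.84441; +25.84441 ∉ [-1.2, 0.2) → out
#4 (-4,-12): internal coord -4 + (-12)·λ' = -0.36669; -0.36669 ∈ [-1.2, 0.2) → IN Λ
#5 (1,4): internal coord 1 + (4)·λ' = -0.21110; -0.21110 ∈ [-1.2, 0.2) → IN Λ
#6 (2,8): internal coord 2 + (8)·λ' = -0.42221; -0.42221 ∈ [-1.2, 0.2) → IN Λ
#7 (-3,22): internal coord -3 + (22)·λ' = -9.66106; -9.66106 ∉ [-1.2, 0.2) → out
#8 (-4,-11): internal coord -4 + (-11)·λ' = -0.66947; -0.66947 ∈ [-1.2, 0.2) → IN Λ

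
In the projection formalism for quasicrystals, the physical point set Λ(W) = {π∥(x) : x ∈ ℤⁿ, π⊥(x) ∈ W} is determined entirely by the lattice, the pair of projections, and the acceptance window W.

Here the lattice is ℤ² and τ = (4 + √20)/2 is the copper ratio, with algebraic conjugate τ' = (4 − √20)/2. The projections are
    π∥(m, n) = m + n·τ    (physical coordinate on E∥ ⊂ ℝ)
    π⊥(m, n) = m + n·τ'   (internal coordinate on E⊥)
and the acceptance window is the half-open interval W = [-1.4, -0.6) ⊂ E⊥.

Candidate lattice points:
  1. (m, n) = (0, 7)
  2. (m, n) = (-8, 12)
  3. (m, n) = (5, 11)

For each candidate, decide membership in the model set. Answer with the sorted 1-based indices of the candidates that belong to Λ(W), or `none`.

none

Compute τ' = (4−√20)/2 = -0.2361, so π⊥(m,n) = m -0.2361·n.
#1 (0,7): internal coord 0 + (7)·τ' = -1.6525; -1.6525 ∉ [-1.4, -0.6) → out
#2 (-8,12): internal coord -8 + (12)·τ' = -10.8328; -10.8328 ∉ [-1.4, -0.6) → out
#3 (5,11): internal coord 5 + (11)·τ' = +2.4033; +2.4033 ∉ [-1.4, -0.6) → out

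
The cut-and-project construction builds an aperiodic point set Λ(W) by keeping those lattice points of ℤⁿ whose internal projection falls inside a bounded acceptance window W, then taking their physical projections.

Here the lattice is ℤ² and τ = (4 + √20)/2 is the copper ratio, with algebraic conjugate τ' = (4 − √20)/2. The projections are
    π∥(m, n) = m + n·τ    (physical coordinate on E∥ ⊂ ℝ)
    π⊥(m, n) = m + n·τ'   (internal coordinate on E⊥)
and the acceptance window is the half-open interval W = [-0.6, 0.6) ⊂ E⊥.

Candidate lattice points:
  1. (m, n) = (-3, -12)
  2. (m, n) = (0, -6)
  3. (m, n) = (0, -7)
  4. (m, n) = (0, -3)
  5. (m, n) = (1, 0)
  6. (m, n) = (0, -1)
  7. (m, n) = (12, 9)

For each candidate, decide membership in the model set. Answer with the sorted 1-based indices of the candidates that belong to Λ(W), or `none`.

1, 6

Numerically τ ≈ 4.236068 and τ' = −1/τ ≈ -0.236068.
#1 (-3,-12): internal coord -3 + (-12)·τ' = -0.167184; -0.167184 ∈ [-0.6, 0.6) → IN Λ
#2 (0,-6): internal coord 0 + (-6)·τ' = +1.416408; +1.416408 ∉ [-0.6, 0.6) → out
#3 (0,-7): internal coord 0 + (-7)·τ' = +1.652476; +1.652476 ∉ [-0.6, 0.6) → out
#4 (0,-3): internal coord 0 + (-3)·τ' = +0.708204; +0.708204 ∉ [-0.6, 0.6) → out
#5 (1,0): internal coord 1 + (0)·τ' = +1.000000; +1.000000 ∉ [-0.6, 0.6) → out
#6 (0,-1): internal coord 0 + (-1)·τ' = +0.236068; +0.236068 ∈ [-0.6, 0.6) → IN Λ
#7 (12,9): internal coord 12 + (9)·τ' = +9.875388; +9.875388 ∉ [-0.6, 0.6) → out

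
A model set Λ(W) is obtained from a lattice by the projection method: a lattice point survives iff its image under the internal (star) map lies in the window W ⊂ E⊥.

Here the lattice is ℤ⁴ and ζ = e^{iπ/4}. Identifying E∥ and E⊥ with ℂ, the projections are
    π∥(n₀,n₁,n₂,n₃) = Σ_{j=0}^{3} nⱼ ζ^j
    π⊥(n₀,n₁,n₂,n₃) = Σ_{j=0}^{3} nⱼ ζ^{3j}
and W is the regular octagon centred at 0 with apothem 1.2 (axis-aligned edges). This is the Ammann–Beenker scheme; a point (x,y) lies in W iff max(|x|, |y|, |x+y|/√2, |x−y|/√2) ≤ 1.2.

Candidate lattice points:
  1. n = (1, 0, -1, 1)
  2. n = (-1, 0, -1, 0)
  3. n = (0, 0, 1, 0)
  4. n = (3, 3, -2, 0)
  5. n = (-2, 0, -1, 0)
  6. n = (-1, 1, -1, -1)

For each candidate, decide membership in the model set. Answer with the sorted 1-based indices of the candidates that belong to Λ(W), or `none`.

3

Internal map: ζ^{3j} for j=0..3 gives (1,0), (−√2/2,√2/2), (0,−1), (√2/2,√2/2).
#1 (1, 0, -1, 1): internal (1.707107, 1.707107); octagon support 2.414214 vs apothem 1.2 → ∉ W
#2 (-1, 0, -1, 0): internal (-1.000000, 1.000000); octagon support 1.414214 vs apothem 1.2 → ∉ W
#3 (0, 0, 1, 0): internal (0.000000, -1.000000); octagon support 1.000000 vs apothem 1.2 → ∈ W
#4 (3, 3, -2, 0): internal (0.878680, 4.121320); octagon support 4.121320 vs apothem 1.2 → ∉ W
#5 (-2, 0, -1, 0): internal (-2.000000, 1.000000); octagon support 2.121320 vs apothem 1.2 → ∉ W
#6 (-1, 1, -1, -1): internal (-2.414214, 1.000000); octagon support 2.414214 vs apothem 1.2 → ∉ W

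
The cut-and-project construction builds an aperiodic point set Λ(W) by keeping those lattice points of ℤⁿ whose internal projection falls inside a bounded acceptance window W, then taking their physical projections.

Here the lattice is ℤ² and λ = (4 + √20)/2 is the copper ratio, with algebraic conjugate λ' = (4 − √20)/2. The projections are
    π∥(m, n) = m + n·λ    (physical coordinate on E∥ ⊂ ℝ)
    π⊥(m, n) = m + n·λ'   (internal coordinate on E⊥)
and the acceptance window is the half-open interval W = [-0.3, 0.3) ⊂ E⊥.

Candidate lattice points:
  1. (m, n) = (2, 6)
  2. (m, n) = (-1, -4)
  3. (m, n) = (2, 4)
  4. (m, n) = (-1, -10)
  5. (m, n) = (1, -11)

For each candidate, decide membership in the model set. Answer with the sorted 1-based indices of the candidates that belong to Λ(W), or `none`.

Compute λ' = (4−√20)/2 = -0.2361, so π⊥(m,n) = m -0.2361·n.
#1 (2,6): internal coord 2 + (6)·λ' = +0.5836; +0.5836 ∉ [-0.3, 0.3) → out
#2 (-1,-4): internal coord -1 + (-4)·λ' = -0.0557; -0.0557 ∈ [-0.3, 0.3) → IN Λ
#3 (2,4): internal coord 2 + (4)·λ' = +1.0557; +1.0557 ∉ [-0.3, 0.3) → out
#4 (-1,-10): internal coord -1 + (-10)·λ' = +1.3607; +1.3607 ∉ [-0.3, 0.3) → out
#5 (1,-11): internal coord 1 + (-11)·λ' = +3.5967; +3.5967 ∉ [-0.3, 0.3) → out

2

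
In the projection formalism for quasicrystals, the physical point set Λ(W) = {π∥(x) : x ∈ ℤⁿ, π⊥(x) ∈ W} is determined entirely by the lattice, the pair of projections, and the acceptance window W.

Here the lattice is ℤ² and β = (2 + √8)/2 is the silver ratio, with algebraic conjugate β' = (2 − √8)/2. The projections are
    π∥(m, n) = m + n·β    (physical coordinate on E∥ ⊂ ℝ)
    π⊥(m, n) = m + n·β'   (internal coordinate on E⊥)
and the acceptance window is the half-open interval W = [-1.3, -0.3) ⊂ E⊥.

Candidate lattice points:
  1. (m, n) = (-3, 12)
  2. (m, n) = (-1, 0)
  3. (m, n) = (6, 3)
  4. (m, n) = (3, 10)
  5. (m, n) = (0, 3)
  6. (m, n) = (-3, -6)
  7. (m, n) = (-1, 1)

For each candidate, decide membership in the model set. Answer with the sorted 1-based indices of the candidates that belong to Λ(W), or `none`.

2, 4, 5, 6

Compute β' = (2−√8)/2 = -0.4142, so π⊥(m,n) = m -0.4142·n.
[1] lift (-3,12): star map gives -7.9706; window check -1.3 ≤ -7.9706 < -0.3 is false → out
[2] lift (-1,0): star map gives -1.0000; window check -1.3 ≤ -1.0000 < -0.3 is true → IN Λ
[3] lift (6,3): star map gives 4.7574; window check -1.3 ≤ 4.7574 < -0.3 is false → out
[4] lift (3,10): star map gives -1.1421; window check -1.3 ≤ -1.1421 < -0.3 is true → IN Λ
[5] lift (0,3): star map gives -1.2426; window check -1.3 ≤ -1.2426 < -0.3 is true → IN Λ
[6] lift (-3,-6): star map gives -0.5147; window check -1.3 ≤ -0.5147 < -0.3 is true → IN Λ
[7] lift (-1,1): star map gives -1.4142; window check -1.3 ≤ -1.4142 < -0.3 is false → out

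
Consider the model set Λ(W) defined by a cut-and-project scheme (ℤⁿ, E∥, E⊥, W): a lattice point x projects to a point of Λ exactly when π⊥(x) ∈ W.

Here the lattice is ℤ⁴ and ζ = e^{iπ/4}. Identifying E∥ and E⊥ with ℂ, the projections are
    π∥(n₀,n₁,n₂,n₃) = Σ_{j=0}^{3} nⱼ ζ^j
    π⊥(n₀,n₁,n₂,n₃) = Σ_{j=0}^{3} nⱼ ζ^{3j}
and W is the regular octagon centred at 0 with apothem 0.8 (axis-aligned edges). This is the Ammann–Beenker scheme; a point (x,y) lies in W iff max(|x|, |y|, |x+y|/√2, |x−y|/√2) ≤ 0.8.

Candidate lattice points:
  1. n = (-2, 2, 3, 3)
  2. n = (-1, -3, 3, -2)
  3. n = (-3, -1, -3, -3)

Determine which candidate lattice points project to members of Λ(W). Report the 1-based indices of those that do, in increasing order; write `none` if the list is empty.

With ζ = e^{iπ/4} the internal vectors are ζ^0,ζ^3,ζ^6,ζ^9.
#1 (-2, 2, 3, 3): internal (-1.292893, 0.535534); octagon support 1.292893 vs apothem 0.8 → ∉ W
#2 (-1, -3, 3, -2): internal (-0.292893, -6.535534); octagon support 6.535534 vs apothem 0.8 → ∉ W
#3 (-3, -1, -3, -3): internal (-4.414214, 0.171573); octagon support 4.414214 vs apothem 0.8 → ∉ W

none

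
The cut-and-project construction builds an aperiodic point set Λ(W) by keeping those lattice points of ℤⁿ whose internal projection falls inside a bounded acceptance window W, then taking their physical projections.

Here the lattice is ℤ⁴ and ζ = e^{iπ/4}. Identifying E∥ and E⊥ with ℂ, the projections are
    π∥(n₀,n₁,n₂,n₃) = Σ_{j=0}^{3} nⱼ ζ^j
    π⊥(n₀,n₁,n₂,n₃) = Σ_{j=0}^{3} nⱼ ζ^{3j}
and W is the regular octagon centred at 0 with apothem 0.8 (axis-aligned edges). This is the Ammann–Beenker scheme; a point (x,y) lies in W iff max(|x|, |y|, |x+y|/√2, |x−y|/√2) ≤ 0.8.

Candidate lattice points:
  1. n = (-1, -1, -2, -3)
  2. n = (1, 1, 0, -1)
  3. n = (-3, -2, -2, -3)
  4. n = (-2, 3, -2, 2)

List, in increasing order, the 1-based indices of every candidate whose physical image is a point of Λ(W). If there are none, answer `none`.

2

Internal map: ζ^{3j} for j=0..3 gives (1,0), (−√2/2,√2/2), (0,−1), (√2/2,√2/2).
#1 (-1, -1, -2, -3): internal (-2.4142, -0.8284); octagon support 2.4142 vs apothem 0.8 → ∉ W
#2 (1, 1, 0, -1): internal (-0.4142, 0.0000); octagon support 0.4142 vs apothem 0.8 → ∈ W
#3 (-3, -2, -2, -3): internal (-3.7071, -1.5355); octagon support 3.7071 vs apothem 0.8 → ∉ W
#4 (-2, 3, -2, 2): internal (-2.7071, 5.5355); octagon support 5.8284 vs apothem 0.8 → ∉ W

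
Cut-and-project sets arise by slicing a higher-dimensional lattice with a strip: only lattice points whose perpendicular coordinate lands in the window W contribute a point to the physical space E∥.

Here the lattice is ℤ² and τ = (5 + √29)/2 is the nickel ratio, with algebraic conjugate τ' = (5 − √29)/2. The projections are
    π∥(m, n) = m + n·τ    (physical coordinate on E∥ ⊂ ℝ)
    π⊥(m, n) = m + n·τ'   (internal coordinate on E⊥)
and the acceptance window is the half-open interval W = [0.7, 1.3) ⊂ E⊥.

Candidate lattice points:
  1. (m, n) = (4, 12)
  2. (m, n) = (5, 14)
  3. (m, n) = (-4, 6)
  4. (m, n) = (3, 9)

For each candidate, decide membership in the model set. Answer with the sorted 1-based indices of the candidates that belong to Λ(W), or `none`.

Numerically τ ≈ 5.192582 and τ' = −1/τ ≈ -0.192582.
#1 (4,12): internal coord 4 + (12)·τ' = +1.689011; +1.689011 ∉ [0.7, 1.3) → out
#2 (5,14): internal coord 5 + (14)·τ' = +2.303846; +2.303846 ∉ [0.7, 1.3) → out
#3 (-4,6): internal coord -4 + (6)·τ' = -5.155494; -5.155494 ∉ [0.7, 1.3) → out
#4 (3,9): internal coord 3 + (9)·τ' = +1.266758; +1.266758 ∈ [0.7, 1.3) → IN Λ

4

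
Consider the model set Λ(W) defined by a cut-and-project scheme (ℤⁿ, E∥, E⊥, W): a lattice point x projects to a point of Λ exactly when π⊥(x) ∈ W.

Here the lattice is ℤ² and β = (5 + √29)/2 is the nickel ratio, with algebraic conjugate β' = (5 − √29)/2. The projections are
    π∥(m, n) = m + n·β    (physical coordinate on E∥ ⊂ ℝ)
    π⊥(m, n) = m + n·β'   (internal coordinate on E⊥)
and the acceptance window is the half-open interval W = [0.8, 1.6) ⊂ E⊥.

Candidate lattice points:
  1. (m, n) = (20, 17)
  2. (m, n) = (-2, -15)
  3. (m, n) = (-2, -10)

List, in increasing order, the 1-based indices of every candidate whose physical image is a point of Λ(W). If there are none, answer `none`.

2

Compute β' = (5−√29)/2 = -0.19258, so π⊥(m,n) = m -0.19258·n.
#1 (20,17): internal coord 20 + (17)·β' = +16.72610; +16.72610 ∉ [0.8, 1.6) → out
#2 (-2,-15): internal coord -2 + (-15)·β' = +0.88874; +0.88874 ∈ [0.8, 1.6) → IN Λ
#3 (-2,-10): internal coord -2 + (-10)·β' = -0.07418; -0.07418 ∉ [0.8, 1.6) → out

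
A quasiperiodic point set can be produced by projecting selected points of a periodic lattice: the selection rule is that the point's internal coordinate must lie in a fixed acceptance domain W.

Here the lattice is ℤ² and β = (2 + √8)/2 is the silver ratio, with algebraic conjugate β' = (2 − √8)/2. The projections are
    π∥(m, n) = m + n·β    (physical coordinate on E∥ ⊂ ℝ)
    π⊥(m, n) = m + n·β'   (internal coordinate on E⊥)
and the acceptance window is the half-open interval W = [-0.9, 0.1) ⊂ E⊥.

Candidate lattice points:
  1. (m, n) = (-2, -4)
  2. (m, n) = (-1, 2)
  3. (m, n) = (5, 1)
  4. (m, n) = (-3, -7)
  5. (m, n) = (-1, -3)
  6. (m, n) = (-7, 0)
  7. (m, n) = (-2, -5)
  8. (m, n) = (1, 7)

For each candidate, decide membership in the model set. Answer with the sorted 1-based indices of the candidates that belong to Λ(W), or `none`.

1, 4, 7

β' = (2−√8)/2 ≈ -0.414214.
[1] lift (-2,-4): star map gives -0.343146; window check -0.9 ≤ -0.343146 < 0.1 is true → IN Λ
[2] lift (-1,2): star map gives -1.828427; window check -0.9 ≤ -1.828427 < 0.1 is false → out
[3] lift (5,1): star map gives 4.585786; window check -0.9 ≤ 4.585786 < 0.1 is false → out
[4] lift (-3,-7): star map gives -0.100505; window check -0.9 ≤ -0.100505 < 0.1 is true → IN Λ
[5] lift (-1,-3): star map gives 0.242641; window check -0.9 ≤ 0.242641 < 0.1 is false → out
[6] lift (-7,0): star map gives -7.000000; window check -0.9 ≤ -7.000000 < 0.1 is false → out
[7] lift (-2,-5): star map gives 0.071068; window check -0.9 ≤ 0.071068 < 0.1 is true → IN Λ
[8] lift (1,7): star map gives -1.899495; window check -0.9 ≤ -1.899495 < 0.1 is false → out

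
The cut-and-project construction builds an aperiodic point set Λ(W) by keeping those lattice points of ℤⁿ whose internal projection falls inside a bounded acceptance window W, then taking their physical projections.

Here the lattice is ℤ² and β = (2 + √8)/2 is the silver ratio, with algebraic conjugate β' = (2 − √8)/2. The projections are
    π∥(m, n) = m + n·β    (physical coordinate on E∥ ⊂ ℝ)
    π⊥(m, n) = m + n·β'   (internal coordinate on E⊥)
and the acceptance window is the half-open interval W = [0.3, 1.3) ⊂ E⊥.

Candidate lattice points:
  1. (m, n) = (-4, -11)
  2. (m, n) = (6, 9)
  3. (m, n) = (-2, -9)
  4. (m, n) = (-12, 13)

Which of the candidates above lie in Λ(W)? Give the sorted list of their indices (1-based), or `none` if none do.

Numerically β ≈ 2.414214 and β' = −1/β ≈ -0.414214.
[1] lift (-4,-11): star map gives 0.556349; window check 0.3 ≤ 0.556349 < 1.3 is true → IN Λ
[2] lift (6,9): star map gives 2.272078; window check 0.3 ≤ 2.272078 < 1.3 is false → out
[3] lift (-2,-9): star map gives 1.727922; window check 0.3 ≤ 1.727922 < 1.3 is false → out
[4] lift (-12,13): star map gives -17.384776; window check 0.3 ≤ -17.384776 < 1.3 is false → out

1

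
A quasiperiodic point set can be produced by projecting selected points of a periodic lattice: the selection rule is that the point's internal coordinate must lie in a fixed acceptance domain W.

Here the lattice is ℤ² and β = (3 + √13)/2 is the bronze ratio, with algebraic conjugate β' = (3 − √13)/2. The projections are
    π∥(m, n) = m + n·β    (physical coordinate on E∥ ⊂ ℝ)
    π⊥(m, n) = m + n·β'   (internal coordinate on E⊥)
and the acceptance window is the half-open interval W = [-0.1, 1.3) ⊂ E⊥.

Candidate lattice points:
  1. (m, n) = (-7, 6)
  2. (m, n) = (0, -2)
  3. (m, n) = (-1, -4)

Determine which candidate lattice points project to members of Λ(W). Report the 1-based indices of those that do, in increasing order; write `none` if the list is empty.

Numerically β ≈ 3.3028 and β' = −1/β ≈ -0.3028.
[1] lift (-7,6): star map gives -8.8167; window check -0.1 ≤ -8.8167 < 1.3 is false → out
[2] lift (0,-2): star map gives 0.6056; window check -0.1 ≤ 0.6056 < 1.3 is true → IN Λ
[3] lift (-1,-4): star map gives 0.2111; window check -0.1 ≤ 0.2111 < 1.3 is true → IN Λ

2, 3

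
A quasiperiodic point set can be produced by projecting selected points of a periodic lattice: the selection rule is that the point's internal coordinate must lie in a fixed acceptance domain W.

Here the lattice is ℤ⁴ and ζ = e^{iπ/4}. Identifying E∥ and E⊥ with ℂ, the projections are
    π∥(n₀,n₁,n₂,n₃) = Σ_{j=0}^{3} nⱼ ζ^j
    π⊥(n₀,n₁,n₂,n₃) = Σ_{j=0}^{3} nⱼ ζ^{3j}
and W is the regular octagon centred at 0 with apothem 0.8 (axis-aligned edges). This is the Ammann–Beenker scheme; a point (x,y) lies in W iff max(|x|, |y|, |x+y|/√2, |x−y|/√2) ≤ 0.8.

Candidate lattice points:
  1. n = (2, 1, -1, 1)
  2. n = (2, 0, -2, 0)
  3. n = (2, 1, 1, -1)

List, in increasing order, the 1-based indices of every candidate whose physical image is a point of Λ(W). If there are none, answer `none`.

none

π⊥(n) = n₀ + n₁ζ³ + n₂ζ⁶ + n₃ζ⁹ where ζ = e^{iπ/4}.
#1 (2, 1, -1, 1): internal (2.00000, 2.41421); octagon support 3.12132 vs apothem 0.8 → ∉ W
#2 (2, 0, -2, 0): internal (2.00000, 2.00000); octagon support 2.82843 vs apothem 0.8 → ∉ W
#3 (2, 1, 1, -1): internal (0.58579, -1.00000); octagon support 1.12132 vs apothem 0.8 → ∉ W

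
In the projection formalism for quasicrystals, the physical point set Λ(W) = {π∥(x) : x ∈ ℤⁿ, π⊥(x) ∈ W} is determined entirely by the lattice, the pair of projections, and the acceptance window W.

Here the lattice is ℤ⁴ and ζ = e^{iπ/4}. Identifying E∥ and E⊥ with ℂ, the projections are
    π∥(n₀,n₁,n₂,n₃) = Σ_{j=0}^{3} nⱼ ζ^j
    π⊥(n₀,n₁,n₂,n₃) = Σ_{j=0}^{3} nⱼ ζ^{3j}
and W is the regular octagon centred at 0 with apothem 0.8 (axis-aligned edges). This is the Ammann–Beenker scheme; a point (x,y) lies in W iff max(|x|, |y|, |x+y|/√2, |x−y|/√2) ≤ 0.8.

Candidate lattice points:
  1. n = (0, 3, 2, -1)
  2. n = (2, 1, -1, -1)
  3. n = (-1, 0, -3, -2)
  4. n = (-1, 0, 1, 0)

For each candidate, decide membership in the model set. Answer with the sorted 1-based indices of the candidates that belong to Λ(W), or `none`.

With ζ = e^{iπ/4} the internal vectors are ζ^0,ζ^3,ζ^6,ζ^9.
#1 (0, 3, 2, -1): internal (-2.828427, -0.585786); octagon support 2.828427 vs apothem 0.8 → ∉ W
#2 (2, 1, -1, -1): internal (0.585786, 1.000000); octagon support 1.121320 vs apothem 0.8 → ∉ W
#3 (-1, 0, -3, -2): internal (-2.414214, 1.585786); octagon support 2.828427 vs apothem 0.8 → ∉ W
#4 (-1, 0, 1, 0): internal (-1.000000, -1.000000); octagon support 1.414214 vs apothem 0.8 → ∉ W

none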